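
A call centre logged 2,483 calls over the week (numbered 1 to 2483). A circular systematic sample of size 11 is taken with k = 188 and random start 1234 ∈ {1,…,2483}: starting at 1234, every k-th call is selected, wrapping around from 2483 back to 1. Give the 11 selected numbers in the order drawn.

Selection 1: 1234
Selection 2: 1234 + 188 = 1422
Selection 3: 1422 + 188 = 1610
Selection 4: 1610 + 188 = 1798
Selection 5: 1798 + 188 = 1986
Selection 6: 1986 + 188 = 2174
Selection 7: 2174 + 188 = 2362
Selection 8: 2362 + 188 = 2550 → 2550 − 2483 = 67
Selection 9: 67 + 188 = 255
Selection 10: 255 + 188 = 443
Selection 11: 443 + 188 = 631

1234, 1422, 1610, 1798, 1986, 2174, 2362, 67, 255, 443, 631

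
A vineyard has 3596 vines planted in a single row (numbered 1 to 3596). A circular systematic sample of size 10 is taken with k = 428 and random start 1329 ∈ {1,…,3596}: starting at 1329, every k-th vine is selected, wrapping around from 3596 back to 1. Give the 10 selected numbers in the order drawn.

1329, 1757, 2185, 2613, 3041, 3469, 301, 729, 1157, 1585

Selection 1: 1329
Selection 2: 1329 + 428 = 1757
Selection 3: 1757 + 428 = 2185
Selection 4: 2185 + 428 = 2613
Selection 5: 2613 + 428 = 3041
Selection 6: 3041 + 428 = 3469
Selection 7: 3469 + 428 = 3897 → 3897 − 3596 = 301
Selection 8: 301 + 428 = 729
Selection 9: 729 + 428 = 1157
Selection 10: 1157 + 428 = 1585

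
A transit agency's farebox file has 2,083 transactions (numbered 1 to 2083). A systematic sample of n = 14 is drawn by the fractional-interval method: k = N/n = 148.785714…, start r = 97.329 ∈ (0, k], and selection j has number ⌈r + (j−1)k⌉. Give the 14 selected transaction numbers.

98, 247, 395, 544, 693, 842, 991, 1139, 1288, 1437, 1586, 1734, 1883, 2032

j=1: r + 0k = 97.329 → ⌈·⌉ = 98
j=2: r + 1k = 246.114714… → ⌈·⌉ = 247
j=3: r + 2k = 394.900428… → ⌈·⌉ = 395
j=4: r + 3k = 543.686142… → ⌈·⌉ = 544
j=5: r + 4k = 692.471857… → ⌈·⌉ = 693
j=6: r + 5k = 841.257571… → ⌈·⌉ = 842
j=7: r + 6k = 990.043285… → ⌈·⌉ = 991
j=8: r + 7k = 1138.829 → ⌈·⌉ = 1139
j=9: r + 8k = 1287.614714… → ⌈·⌉ = 1288
j=10: r + 9k = 1436.400428… → ⌈·⌉ = 1437
j=11: r + 10k = 1585.186142… → ⌈·⌉ = 1586
j=12: r + 11k = 1733.971857… → ⌈·⌉ = 1734
j=13: r + 12k = 1882.757571… → ⌈·⌉ = 1883
j=14: r + 13k = 2031.543285… → ⌈·⌉ = 2032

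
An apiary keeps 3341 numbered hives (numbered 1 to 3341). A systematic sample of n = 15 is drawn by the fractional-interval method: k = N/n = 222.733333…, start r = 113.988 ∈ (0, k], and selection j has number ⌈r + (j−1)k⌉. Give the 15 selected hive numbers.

j=1: r + 0k = 113.988 → ⌈·⌉ = 114
j=2: r + 1k = 336.721333… → ⌈·⌉ = 337
j=3: r + 2k = 559.454666… → ⌈·⌉ = 560
j=4: r + 3k = 782.188 → ⌈·⌉ = 783
j=5: r + 4k = 1004.921333… → ⌈·⌉ = 1005
j=6: r + 5k = 1227.654666… → ⌈·⌉ = 1228
j=7: r + 6k = 1450.388 → ⌈·⌉ = 1451
j=8: r + 7k = 1673.121333… → ⌈·⌉ = 1674
j=9: r + 8k = 1895.854666… → ⌈·⌉ = 1896
j=10: r + 9k = 2118.588 → ⌈·⌉ = 2119
j=11: r + 10k = 2341.321333… → ⌈·⌉ = 2342
j=12: r + 11k = 2564.054666… → ⌈·⌉ = 2565
j=13: r + 12k = 2786.788 → ⌈·⌉ = 2787
j=14: r + 13k = 3009.521333… → ⌈·⌉ = 3010
j=15: r + 14k = 3232.254666… → ⌈·⌉ = 3233

114, 337, 560, 783, 1005, 1228, 1451, 1674, 1896, 2119, 2342, 2565, 2787, 3010, 3233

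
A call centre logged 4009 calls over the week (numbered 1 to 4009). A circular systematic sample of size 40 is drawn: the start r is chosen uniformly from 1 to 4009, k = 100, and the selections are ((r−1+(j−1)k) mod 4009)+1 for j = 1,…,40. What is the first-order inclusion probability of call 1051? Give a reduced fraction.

For each position j, as r ranges over 1…4009 the j-th selection hits every call exactly once, so call 1051 is selected for exactly 40 of the 4009 starts.
Inclusion probability = 40/4009.

40/4009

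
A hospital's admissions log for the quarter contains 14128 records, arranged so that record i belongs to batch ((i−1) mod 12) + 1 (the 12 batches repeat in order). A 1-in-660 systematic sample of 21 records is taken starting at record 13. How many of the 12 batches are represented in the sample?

1

Consecutive selections differ by k = 660, so their batch numbers differ by 660 mod 12 = 0.
gcd(660, 12) = 12, so the sample visits 12/12 = 1 distinct residues mod 12.
Start 13 is batch 1; the batches hit are 1.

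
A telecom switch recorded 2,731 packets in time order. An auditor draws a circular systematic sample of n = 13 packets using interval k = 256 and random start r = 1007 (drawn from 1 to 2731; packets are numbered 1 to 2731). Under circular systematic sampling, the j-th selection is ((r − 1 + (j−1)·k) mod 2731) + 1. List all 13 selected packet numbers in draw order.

1007, 1263, 1519, 1775, 2031, 2287, 2543, 68, 324, 580, 836, 1092, 1348

Selection 1: 1007
Selection 2: 1007 + 256 = 1263
Selection 3: 1263 + 256 = 1519
Selection 4: 1519 + 256 = 1775
Selection 5: 1775 + 256 = 2031
Selection 6: 2031 + 256 = 2287
Selection 7: 2287 + 256 = 2543
Selection 8: 2543 + 256 = 2799 → 2799 − 2731 = 68
Selection 9: 68 + 256 = 324
Selection 10: 324 + 256 = 580
Selection 11: 580 + 256 = 836
Selection 12: 836 + 256 = 1092
Selection 13: 1092 + 256 = 1348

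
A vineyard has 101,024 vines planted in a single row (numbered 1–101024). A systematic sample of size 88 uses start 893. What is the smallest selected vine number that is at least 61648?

61737

k = 101024/88 = 1148
Steps past start: ⌈(61648 − 893)/1148⌉ = ⌈60755/1148⌉ = 53
Selected vine: 893 + 53×1148 = 61737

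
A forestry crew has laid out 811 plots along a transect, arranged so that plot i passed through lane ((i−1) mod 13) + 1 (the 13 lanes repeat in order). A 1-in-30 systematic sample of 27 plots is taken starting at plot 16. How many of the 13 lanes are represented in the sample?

Consecutive selections differ by k = 30, so their lane numbers differ by 30 mod 13 = 4.
gcd(30, 13) = 1, so the sample visits 13/1 = 13 distinct residues mod 13.
Start 16 is lane 3; the lanes hit are 1, 2, 3, 4, 5, 6, 7, 8, 9, 10, 11, 12, 13.

13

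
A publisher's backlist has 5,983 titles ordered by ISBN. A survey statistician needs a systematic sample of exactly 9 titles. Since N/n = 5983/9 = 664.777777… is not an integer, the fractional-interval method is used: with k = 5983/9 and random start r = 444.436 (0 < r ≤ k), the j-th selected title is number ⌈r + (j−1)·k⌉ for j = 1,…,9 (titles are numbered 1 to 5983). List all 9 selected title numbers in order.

j=1: r + 0k = 444.436 → ⌈·⌉ = 445
j=2: r + 1k = 1109.213777… → ⌈·⌉ = 1110
j=3: r + 2k = 1773.991555… → ⌈·⌉ = 1774
j=4: r + 3k = 2438.769333… → ⌈·⌉ = 2439
j=5: r + 4k = 3103.547111… → ⌈·⌉ = 3104
j=6: r + 5k = 3768.324888… → ⌈·⌉ = 3769
j=7: r + 6k = 4433.102666… → ⌈·⌉ = 4434
j=8: r + 7k = 5097.880444… → ⌈·⌉ = 5098
j=9: r + 8k = 5762.658222… → ⌈·⌉ = 5763

445, 1110, 1774, 2439, 3104, 3769, 4434, 5098, 5763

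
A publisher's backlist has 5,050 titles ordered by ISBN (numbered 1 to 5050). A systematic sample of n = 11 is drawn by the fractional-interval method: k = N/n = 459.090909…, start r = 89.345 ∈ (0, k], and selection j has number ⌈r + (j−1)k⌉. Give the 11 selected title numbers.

90, 549, 1008, 1467, 1926, 2385, 2844, 3303, 3763, 4222, 4681

j=1: r + 0k = 89.345 → ⌈·⌉ = 90
j=2: r + 1k = 548.435909… → ⌈·⌉ = 549
j=3: r + 2k = 1007.526818… → ⌈·⌉ = 1008
j=4: r + 3k = 1466.617727… → ⌈·⌉ = 1467
j=5: r + 4k = 1925.708636… → ⌈·⌉ = 1926
j=6: r + 5k = 2384.799545… → ⌈·⌉ = 2385
j=7: r + 6k = 2843.890454… → ⌈·⌉ = 2844
j=8: r + 7k = 3302.981363… → ⌈·⌉ = 3303
j=9: r + 8k = 3762.072272… → ⌈·⌉ = 3763
j=10: r + 9k = 4221.163181… → ⌈·⌉ = 4222
j=11: r + 10k = 4680.254090… → ⌈·⌉ = 4681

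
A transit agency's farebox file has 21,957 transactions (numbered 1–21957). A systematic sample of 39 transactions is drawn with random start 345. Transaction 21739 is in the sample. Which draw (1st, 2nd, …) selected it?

39

k = 21957/39 = 563
position = (21739 − 345)/563 + 1 = 21394/563 + 1 = 38 + 1 = 39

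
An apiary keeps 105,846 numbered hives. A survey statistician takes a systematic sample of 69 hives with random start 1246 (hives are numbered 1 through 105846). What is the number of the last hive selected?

k = 105846/69 = 1534
69th selection = r + (69−1)·k = 1246 + 68×1534 = 1246 + 104312 = 105558

105558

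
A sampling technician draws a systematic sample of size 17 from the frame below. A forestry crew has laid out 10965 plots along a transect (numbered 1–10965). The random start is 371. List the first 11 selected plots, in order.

k = N/n = 10965/17 = 645
plot 1: 371
plot 2: 371 + 645 = 1016
plot 3: 1016 + 645 = 1661
plot 4: 1661 + 645 = 2306
plot 5: 2306 + 645 = 2951
plot 6: 2951 + 645 = 3596
plot 7: 3596 + 645 = 4241
plot 8: 4241 + 645 = 4886
plot 9: 4886 + 645 = 5531
plot 10: 5531 + 645 = 6176
plot 11: 6176 + 645 = 6821

371, 1016, 1661, 2306, 2951, 3596, 4241, 4886, 5531, 6176, 6821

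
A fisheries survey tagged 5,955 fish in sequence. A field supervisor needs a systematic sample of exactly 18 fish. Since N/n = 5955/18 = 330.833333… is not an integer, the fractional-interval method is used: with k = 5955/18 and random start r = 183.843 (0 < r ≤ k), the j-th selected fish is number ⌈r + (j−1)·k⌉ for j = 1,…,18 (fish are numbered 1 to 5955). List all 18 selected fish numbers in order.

184, 515, 846, 1177, 1508, 1839, 2169, 2500, 2831, 3162, 3493, 3824, 4154, 4485, 4816, 5147, 5478, 5809

j=1: r + 0k = 183.843 → ⌈·⌉ = 184
j=2: r + 1k = 514.676333… → ⌈·⌉ = 515
j=3: r + 2k = 845.509666… → ⌈·⌉ = 846
j=4: r + 3k = 1176.343 → ⌈·⌉ = 1177
j=5: r + 4k = 1507.176333… → ⌈·⌉ = 1508
j=6: r + 5k = 1838.009666… → ⌈·⌉ = 1839
j=7: r + 6k = 2168.843 → ⌈·⌉ = 2169
j=8: r + 7k = 2499.676333… → ⌈·⌉ = 2500
j=9: r + 8k = 2830.509666… → ⌈·⌉ = 2831
j=10: r + 9k = 3161.343 → ⌈·⌉ = 3162
j=11: r + 10k = 3492.176333… → ⌈·⌉ = 3493
j=12: r + 11k = 3823.009666… → ⌈·⌉ = 3824
j=13: r + 12k = 4153.843 → ⌈·⌉ = 4154
j=14: r + 13k = 4484.676333… → ⌈·⌉ = 4485
j=15: r + 14k = 4815.509666… → ⌈·⌉ = 4816
j=16: r + 15k = 5146.343 → ⌈·⌉ = 5147
j=17: r + 16k = 5477.176333… → ⌈·⌉ = 5478
j=18: r + 17k = 5808.009666… → ⌈·⌉ = 5809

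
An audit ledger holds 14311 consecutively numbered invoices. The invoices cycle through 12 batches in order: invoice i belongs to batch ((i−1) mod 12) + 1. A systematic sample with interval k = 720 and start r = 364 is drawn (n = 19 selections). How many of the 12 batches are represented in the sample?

1

Consecutive selections differ by k = 720, so their batch numbers differ by 720 mod 12 = 0.
gcd(720, 12) = 12, so the sample visits 12/12 = 1 distinct residues mod 12.
Start 364 is batch 4; the batches hit are 4.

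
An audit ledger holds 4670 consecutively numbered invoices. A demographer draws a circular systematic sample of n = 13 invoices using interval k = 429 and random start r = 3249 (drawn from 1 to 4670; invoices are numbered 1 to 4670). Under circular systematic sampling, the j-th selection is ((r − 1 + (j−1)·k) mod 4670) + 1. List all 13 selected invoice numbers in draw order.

Selection 1: 3249
Selection 2: 3249 + 429 = 3678
Selection 3: 3678 + 429 = 4107
Selection 4: 4107 + 429 = 4536
Selection 5: 4536 + 429 = 4965 → 4965 − 4670 = 295
Selection 6: 295 + 429 = 724
Selection 7: 724 + 429 = 1153
Selection 8: 1153 + 429 = 1582
Selection 9: 1582 + 429 = 2011
Selection 10: 2011 + 429 = 2440
Selection 11: 2440 + 429 = 2869
Selection 12: 2869 + 429 = 3298
Selection 13: 3298 + 429 = 3727

3249, 3678, 4107, 4536, 295, 724, 1153, 1582, 2011, 2440, 2869, 3298, 3727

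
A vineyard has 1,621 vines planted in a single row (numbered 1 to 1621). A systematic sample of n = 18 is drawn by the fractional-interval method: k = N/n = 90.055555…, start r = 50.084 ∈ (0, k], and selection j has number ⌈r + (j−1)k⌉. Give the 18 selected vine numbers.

51, 141, 231, 321, 411, 501, 591, 681, 771, 861, 951, 1041, 1131, 1221, 1311, 1401, 1491, 1582

j=1: r + 0k = 50.084 → ⌈·⌉ = 51
j=2: r + 1k = 140.139555… → ⌈·⌉ = 141
j=3: r + 2k = 230.195111… → ⌈·⌉ = 231
j=4: r + 3k = 320.250666… → ⌈·⌉ = 321
j=5: r + 4k = 410.306222… → ⌈·⌉ = 411
j=6: r + 5k = 500.361777… → ⌈·⌉ = 501
j=7: r + 6k = 590.417333… → ⌈·⌉ = 591
j=8: r + 7k = 680.472888… → ⌈·⌉ = 681
j=9: r + 8k = 770.528444… → ⌈·⌉ = 771
j=10: r + 9k = 860.584 → ⌈·⌉ = 861
j=11: r + 10k = 950.639555… → ⌈·⌉ = 951
j=12: r + 11k = 1040.695111… → ⌈·⌉ = 1041
j=13: r + 12k = 1130.750666… → ⌈·⌉ = 1131
j=14: r + 13k = 1220.806222… → ⌈·⌉ = 1221
j=15: r + 14k = 1310.861777… → ⌈·⌉ = 1311
j=16: r + 15k = 1400.917333… → ⌈·⌉ = 1401
j=17: r + 16k = 1490.972888… → ⌈·⌉ = 1491
j=18: r + 17k = 1581.028444… → ⌈·⌉ = 1582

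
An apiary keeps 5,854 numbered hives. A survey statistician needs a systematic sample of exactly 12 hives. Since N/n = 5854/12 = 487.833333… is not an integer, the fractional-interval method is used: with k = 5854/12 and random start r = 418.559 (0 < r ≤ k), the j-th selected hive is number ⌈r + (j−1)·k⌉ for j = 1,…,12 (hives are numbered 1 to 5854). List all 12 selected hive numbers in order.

j=1: r + 0k = 418.559 → ⌈·⌉ = 419
j=2: r + 1k = 906.392333… → ⌈·⌉ = 907
j=3: r + 2k = 1394.225666… → ⌈·⌉ = 1395
j=4: r + 3k = 1882.059 → ⌈·⌉ = 1883
j=5: r + 4k = 2369.892333… → ⌈·⌉ = 2370
j=6: r + 5k = 2857.725666… → ⌈·⌉ = 2858
j=7: r + 6k = 3345.559 → ⌈·⌉ = 3346
j=8: r + 7k = 3833.392333… → ⌈·⌉ = 3834
j=9: r + 8k = 4321.225666… → ⌈·⌉ = 4322
j=10: r + 9k = 4809.059 → ⌈·⌉ = 4810
j=11: r + 10k = 5296.892333… → ⌈·⌉ = 5297
j=12: r + 11k = 5784.725666… → ⌈·⌉ = 5785

419, 907, 1395, 1883, 2370, 2858, 3346, 3834, 4322, 4810, 5297, 5785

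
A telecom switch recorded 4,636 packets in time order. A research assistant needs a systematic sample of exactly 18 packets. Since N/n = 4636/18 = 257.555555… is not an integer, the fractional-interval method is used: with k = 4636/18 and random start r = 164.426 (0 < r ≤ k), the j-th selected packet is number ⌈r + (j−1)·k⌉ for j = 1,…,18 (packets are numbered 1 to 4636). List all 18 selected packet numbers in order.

165, 422, 680, 938, 1195, 1453, 1710, 1968, 2225, 2483, 2740, 2998, 3256, 3513, 3771, 4028, 4286, 4543

j=1: r + 0k = 164.426 → ⌈·⌉ = 165
j=2: r + 1k = 421.981555… → ⌈·⌉ = 422
j=3: r + 2k = 679.537111… → ⌈·⌉ = 680
j=4: r + 3k = 937.092666… → ⌈·⌉ = 938
j=5: r + 4k = 1194.648222… → ⌈·⌉ = 1195
j=6: r + 5k = 1452.203777… → ⌈·⌉ = 1453
j=7: r + 6k = 1709.759333… → ⌈·⌉ = 1710
j=8: r + 7k = 1967.314888… → ⌈·⌉ = 1968
j=9: r + 8k = 2224.870444… → ⌈·⌉ = 2225
j=10: r + 9k = 2482.426 → ⌈·⌉ = 2483
j=11: r + 10k = 2739.981555… → ⌈·⌉ = 2740
j=12: r + 11k = 2997.537111… → ⌈·⌉ = 2998
j=13: r + 12k = 3255.092666… → ⌈·⌉ = 3256
j=14: r + 13k = 3512.648222… → ⌈·⌉ = 3513
j=15: r + 14k = 3770.203777… → ⌈·⌉ = 3771
j=16: r + 15k = 4027.759333… → ⌈·⌉ = 4028
j=17: r + 16k = 4285.314888… → ⌈·⌉ = 4286
j=18: r + 17k = 4542.870444… → ⌈·⌉ = 4543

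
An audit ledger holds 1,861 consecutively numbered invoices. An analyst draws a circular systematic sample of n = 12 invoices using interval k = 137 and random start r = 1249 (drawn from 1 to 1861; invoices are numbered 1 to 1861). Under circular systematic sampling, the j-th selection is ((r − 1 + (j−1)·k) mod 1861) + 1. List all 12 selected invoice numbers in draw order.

1249, 1386, 1523, 1660, 1797, 73, 210, 347, 484, 621, 758, 895

Selection 1: 1249
Selection 2: 1249 + 137 = 1386
Selection 3: 1386 + 137 = 1523
Selection 4: 1523 + 137 = 1660
Selection 5: 1660 + 137 = 1797
Selection 6: 1797 + 137 = 1934 → 1934 − 1861 = 73
Selection 7: 73 + 137 = 210
Selection 8: 210 + 137 = 347
Selection 9: 347 + 137 = 484
Selection 10: 484 + 137 = 621
Selection 11: 621 + 137 = 758
Selection 12: 758 + 137 = 895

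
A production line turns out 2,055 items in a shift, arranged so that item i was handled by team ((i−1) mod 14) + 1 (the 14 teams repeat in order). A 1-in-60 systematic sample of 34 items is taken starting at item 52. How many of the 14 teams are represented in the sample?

7

Consecutive selections differ by k = 60, so their team numbers differ by 60 mod 14 = 4.
gcd(60, 14) = 2, so the sample visits 14/2 = 7 distinct residues mod 14.
Start 52 is team 10; the teams hit are 2, 4, 6, 8, 10, 12, 14.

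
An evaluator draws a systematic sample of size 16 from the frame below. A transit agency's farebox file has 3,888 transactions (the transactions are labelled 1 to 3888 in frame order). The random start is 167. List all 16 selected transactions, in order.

167, 410, 653, 896, 1139, 1382, 1625, 1868, 2111, 2354, 2597, 2840, 3083, 3326, 3569, 3812

k = N/n = 3888/16 = 243
transaction 1: 167
transaction 2: 167 + 243 = 410
transaction 3: 410 + 243 = 653
transaction 4: 653 + 243 = 896
transaction 5: 896 + 243 = 1139
transaction 6: 1139 + 243 = 1382
transaction 7: 1382 + 243 = 1625
transaction 8: 1625 + 243 = 1868
transaction 9: 1868 + 243 = 2111
transaction 10: 2111 + 243 = 2354
transaction 11: 2354 + 243 = 2597
transaction 12: 2597 + 243 = 2840
transaction 13: 2840 + 243 = 3083
transaction 14: 3083 + 243 = 3326
transaction 15: 3326 + 243 = 3569
transaction 16: 3569 + 243 = 3812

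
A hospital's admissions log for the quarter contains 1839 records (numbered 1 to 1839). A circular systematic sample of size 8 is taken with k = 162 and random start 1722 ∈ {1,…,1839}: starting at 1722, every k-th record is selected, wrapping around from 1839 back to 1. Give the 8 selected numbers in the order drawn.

1722, 45, 207, 369, 531, 693, 855, 1017

Selection 1: 1722
Selection 2: 1722 + 162 = 1884 → 1884 − 1839 = 45
Selection 3: 45 + 162 = 207
Selection 4: 207 + 162 = 369
Selection 5: 369 + 162 = 531
Selection 6: 531 + 162 = 693
Selection 7: 693 + 162 = 855
Selection 8: 855 + 162 = 1017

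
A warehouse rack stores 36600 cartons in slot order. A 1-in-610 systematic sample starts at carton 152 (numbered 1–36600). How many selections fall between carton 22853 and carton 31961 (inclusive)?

15

k = 610
First selection ≥ 22853: 152 + ⌈(22853−152)/610⌉·610 = 152 + 38×610 = 23332
Last selection ≤ 31961: 152 + ⌊(31961−152)/610⌋·610 = 152 + 52×610 = 31872
Count = 52 − 38 + 1 = 15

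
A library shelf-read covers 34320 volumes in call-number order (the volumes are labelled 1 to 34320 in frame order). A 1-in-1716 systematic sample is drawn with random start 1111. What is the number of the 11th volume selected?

18271

k = 1716
11th selection = r + (11−1)·k = 1111 + 10×1716 = 1111 + 17160 = 18271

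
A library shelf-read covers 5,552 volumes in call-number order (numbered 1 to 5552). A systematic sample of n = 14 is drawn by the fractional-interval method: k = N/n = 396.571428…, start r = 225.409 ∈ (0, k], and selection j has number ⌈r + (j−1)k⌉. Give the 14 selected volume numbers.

j=1: r + 0k = 225.409 → ⌈·⌉ = 226
j=2: r + 1k = 621.980428… → ⌈·⌉ = 622
j=3: r + 2k = 1018.551857… → ⌈·⌉ = 1019
j=4: r + 3k = 1415.123285… → ⌈·⌉ = 1416
j=5: r + 4k = 1811.694714… → ⌈·⌉ = 1812
j=6: r + 5k = 2208.266142… → ⌈·⌉ = 2209
j=7: r + 6k = 2604.837571… → ⌈·⌉ = 2605
j=8: r + 7k = 3001.409 → ⌈·⌉ = 3002
j=9: r + 8k = 3397.980428… → ⌈·⌉ = 3398
j=10: r + 9k = 3794.551857… → ⌈·⌉ = 3795
j=11: r + 10k = 4191.123285… → ⌈·⌉ = 4192
j=12: r + 11k = 4587.694714… → ⌈·⌉ = 4588
j=13: r + 12k = 4984.266142… → ⌈·⌉ = 4985
j=14: r + 13k = 5380.837571… → ⌈·⌉ = 5381

226, 622, 1019, 1416, 1812, 2209, 2605, 3002, 3398, 3795, 4192, 4588, 4985, 5381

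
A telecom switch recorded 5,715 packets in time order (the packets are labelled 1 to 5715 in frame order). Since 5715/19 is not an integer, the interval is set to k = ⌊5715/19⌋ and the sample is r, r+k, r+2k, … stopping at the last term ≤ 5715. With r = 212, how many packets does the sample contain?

19

k = ⌊5715/19⌋ = 300
Achieved size = ⌊(5715 − 212)/300⌋ + 1 = ⌊5503/300⌋ + 1 = 18 + 1 = 19
(last selection: 212 + 18×300 = 5612 ≤ 5715; next would be 5912 > 5715)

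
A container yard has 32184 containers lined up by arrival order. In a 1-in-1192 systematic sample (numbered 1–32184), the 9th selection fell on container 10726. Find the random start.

1190

k = 1192
r = 10726 − (9−1)×1192 = 10726 − 9536 = 1190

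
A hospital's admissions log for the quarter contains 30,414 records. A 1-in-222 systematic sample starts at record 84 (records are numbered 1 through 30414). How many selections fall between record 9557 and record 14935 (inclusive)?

24

k = 222
First selection ≥ 9557: 84 + ⌈(9557−84)/222⌉·222 = 84 + 43×222 = 9630
Last selection ≤ 14935: 84 + ⌊(14935−84)/222⌋·222 = 84 + 66×222 = 14736
Count = 66 − 43 + 1 = 24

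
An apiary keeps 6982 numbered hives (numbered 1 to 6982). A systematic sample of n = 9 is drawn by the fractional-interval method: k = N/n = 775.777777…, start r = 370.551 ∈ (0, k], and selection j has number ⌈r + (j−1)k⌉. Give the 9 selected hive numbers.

371, 1147, 1923, 2698, 3474, 4250, 5026, 5801, 6577

j=1: r + 0k = 370.551 → ⌈·⌉ = 371
j=2: r + 1k = 1146.328777… → ⌈·⌉ = 1147
j=3: r + 2k = 1922.106555… → ⌈·⌉ = 1923
j=4: r + 3k = 2697.884333… → ⌈·⌉ = 2698
j=5: r + 4k = 3473.662111… → ⌈·⌉ = 3474
j=6: r + 5k = 4249.439888… → ⌈·⌉ = 4250
j=7: r + 6k = 5025.217666… → ⌈·⌉ = 5026
j=8: r + 7k = 5800.995444… → ⌈·⌉ = 5801
j=9: r + 8k = 6576.773222… → ⌈·⌉ = 6577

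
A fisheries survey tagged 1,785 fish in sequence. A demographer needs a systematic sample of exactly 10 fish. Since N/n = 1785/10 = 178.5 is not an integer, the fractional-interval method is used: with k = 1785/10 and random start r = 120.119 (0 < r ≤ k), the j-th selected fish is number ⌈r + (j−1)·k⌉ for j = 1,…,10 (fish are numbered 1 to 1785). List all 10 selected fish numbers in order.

121, 299, 478, 656, 835, 1013, 1192, 1370, 1549, 1727

j=1: r + 0k = 120.119 → ⌈·⌉ = 121
j=2: r + 1k = 298.619 → ⌈·⌉ = 299
j=3: r + 2k = 477.119 → ⌈·⌉ = 478
j=4: r + 3k = 655.619 → ⌈·⌉ = 656
j=5: r + 4k = 834.119 → ⌈·⌉ = 835
j=6: r + 5k = 1012.619 → ⌈·⌉ = 1013
j=7: r + 6k = 1191.119 → ⌈·⌉ = 1192
j=8: r + 7k = 1369.619 → ⌈·⌉ = 1370
j=9: r + 8k = 1548.119 → ⌈·⌉ = 1549
j=10: r + 9k = 1726.619 → ⌈·⌉ = 1727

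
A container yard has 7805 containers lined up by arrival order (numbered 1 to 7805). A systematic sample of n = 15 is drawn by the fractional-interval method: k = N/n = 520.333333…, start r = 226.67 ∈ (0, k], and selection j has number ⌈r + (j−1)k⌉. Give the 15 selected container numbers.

227, 748, 1268, 1788, 2309, 2829, 3349, 3870, 4390, 4910, 5431, 5951, 6471, 6992, 7512

j=1: r + 0k = 226.67 → ⌈·⌉ = 227
j=2: r + 1k = 747.003333… → ⌈·⌉ = 748
j=3: r + 2k = 1267.336666… → ⌈·⌉ = 1268
j=4: r + 3k = 1787.67 → ⌈·⌉ = 1788
j=5: r + 4k = 2308.003333… → ⌈·⌉ = 2309
j=6: r + 5k = 2828.336666… → ⌈·⌉ = 2829
j=7: r + 6k = 3348.67 → ⌈·⌉ = 3349
j=8: r + 7k = 3869.003333… → ⌈·⌉ = 3870
j=9: r + 8k = 4389.336666… → ⌈·⌉ = 4390
j=10: r + 9k = 4909.67 → ⌈·⌉ = 4910
j=11: r + 10k = 5430.003333… → ⌈·⌉ = 5431
j=12: r + 11k = 5950.336666… → ⌈·⌉ = 5951
j=13: r + 12k = 6470.67 → ⌈·⌉ = 6471
j=14: r + 13k = 6991.003333… → ⌈·⌉ = 6992
j=15: r + 14k = 7511.336666… → ⌈·⌉ = 7512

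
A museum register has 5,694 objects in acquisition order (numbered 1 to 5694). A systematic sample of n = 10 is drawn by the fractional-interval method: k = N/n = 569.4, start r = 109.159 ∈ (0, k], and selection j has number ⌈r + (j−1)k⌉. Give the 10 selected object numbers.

j=1: r + 0k = 109.159 → ⌈·⌉ = 110
j=2: r + 1k = 678.559 → ⌈·⌉ = 679
j=3: r + 2k = 1247.959 → ⌈·⌉ = 1248
j=4: r + 3k = 1817.359 → ⌈·⌉ = 1818
j=5: r + 4k = 2386.759 → ⌈·⌉ = 2387
j=6: r + 5k = 2956.159 → ⌈·⌉ = 2957
j=7: r + 6k = 3525.559 → ⌈·⌉ = 3526
j=8: r + 7k = 4094.959 → ⌈·⌉ = 4095
j=9: r + 8k = 4664.359 → ⌈·⌉ = 4665
j=10: r + 9k = 5233.759 → ⌈·⌉ = 5234

110, 679, 1248, 1818, 2387, 2957, 3526, 4095, 4665, 5234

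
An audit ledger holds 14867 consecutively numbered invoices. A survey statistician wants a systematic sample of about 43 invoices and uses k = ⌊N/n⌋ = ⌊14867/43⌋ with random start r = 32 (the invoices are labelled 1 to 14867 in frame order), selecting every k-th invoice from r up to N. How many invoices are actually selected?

k = ⌊14867/43⌋ = 345
Achieved size = ⌊(14867 − 32)/345⌋ + 1 = ⌊14835/345⌋ + 1 = 43 + 1 = 44
(last selection: 32 + 43×345 = 14867 ≤ 14867; next would be 15212 > 14867)

44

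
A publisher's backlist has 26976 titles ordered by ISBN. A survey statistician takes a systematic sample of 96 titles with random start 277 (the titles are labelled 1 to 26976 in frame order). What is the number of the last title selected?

26972

k = 26976/96 = 281
96th selection = r + (96−1)·k = 277 + 95×281 = 277 + 26695 = 26972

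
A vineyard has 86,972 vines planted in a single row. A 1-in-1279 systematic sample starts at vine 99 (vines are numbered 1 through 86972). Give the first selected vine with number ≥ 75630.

76839

k = 1279
Steps past start: ⌈(75630 − 99)/1279⌉ = ⌈75531/1279⌉ = 60
Selected vine: 99 + 60×1279 = 76839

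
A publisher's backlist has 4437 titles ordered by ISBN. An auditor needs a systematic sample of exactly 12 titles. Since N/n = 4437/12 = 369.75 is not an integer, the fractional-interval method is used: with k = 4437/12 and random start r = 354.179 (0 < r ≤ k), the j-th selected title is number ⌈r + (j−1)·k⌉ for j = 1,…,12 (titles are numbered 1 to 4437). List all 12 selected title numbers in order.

j=1: r + 0k = 354.179 → ⌈·⌉ = 355
j=2: r + 1k = 723.929 → ⌈·⌉ = 724
j=3: r + 2k = 1093.679 → ⌈·⌉ = 1094
j=4: r + 3k = 1463.429 → ⌈·⌉ = 1464
j=5: r + 4k = 1833.179 → ⌈·⌉ = 1834
j=6: r + 5k = 2202.929 → ⌈·⌉ = 2203
j=7: r + 6k = 2572.679 → ⌈·⌉ = 2573
j=8: r + 7k = 2942.429 → ⌈·⌉ = 2943
j=9: r + 8k = 3312.179 → ⌈·⌉ = 3313
j=10: r + 9k = 3681.929 → ⌈·⌉ = 3682
j=11: r + 10k = 4051.679 → ⌈·⌉ = 4052
j=12: r + 11k = 4421.429 → ⌈·⌉ = 4422

355, 724, 1094, 1464, 1834, 2203, 2573, 2943, 3313, 3682, 4052, 4422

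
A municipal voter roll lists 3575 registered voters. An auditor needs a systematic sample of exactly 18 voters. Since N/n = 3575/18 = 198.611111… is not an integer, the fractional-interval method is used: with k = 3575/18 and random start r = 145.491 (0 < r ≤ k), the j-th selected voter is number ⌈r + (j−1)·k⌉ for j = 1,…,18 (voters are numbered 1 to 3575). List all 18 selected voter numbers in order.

146, 345, 543, 742, 940, 1139, 1338, 1536, 1735, 1933, 2132, 2331, 2529, 2728, 2927, 3125, 3324, 3522

j=1: r + 0k = 145.491 → ⌈·⌉ = 146
j=2: r + 1k = 344.102111… → ⌈·⌉ = 345
j=3: r + 2k = 542.713222… → ⌈·⌉ = 543
j=4: r + 3k = 741.324333… → ⌈·⌉ = 742
j=5: r + 4k = 939.935444… → ⌈·⌉ = 940
j=6: r + 5k = 1138.546555… → ⌈·⌉ = 1139
j=7: r + 6k = 1337.157666… → ⌈·⌉ = 1338
j=8: r + 7k = 1535.768777… → ⌈·⌉ = 1536
j=9: r + 8k = 1734.379888… → ⌈·⌉ = 1735
j=10: r + 9k = 1932.991 → ⌈·⌉ = 1933
j=11: r + 10k = 2131.602111… → ⌈·⌉ = 2132
j=12: r + 11k = 2330.213222… → ⌈·⌉ = 2331
j=13: r + 12k = 2528.824333… → ⌈·⌉ = 2529
j=14: r + 13k = 2727.435444… → ⌈·⌉ = 2728
j=15: r + 14k = 2926.046555… → ⌈·⌉ = 2927
j=16: r + 15k = 3124.657666… → ⌈·⌉ = 3125
j=17: r + 16k = 3323.268777… → ⌈·⌉ = 3324
j=18: r + 17k = 3521.879888… → ⌈·⌉ = 3522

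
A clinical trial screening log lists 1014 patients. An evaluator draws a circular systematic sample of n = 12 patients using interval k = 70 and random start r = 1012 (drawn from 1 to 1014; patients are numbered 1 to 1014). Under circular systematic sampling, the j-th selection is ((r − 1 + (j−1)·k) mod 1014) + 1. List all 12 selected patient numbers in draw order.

1012, 68, 138, 208, 278, 348, 418, 488, 558, 628, 698, 768

Selection 1: 1012
Selection 2: 1012 + 70 = 1082 → 1082 − 1014 = 68
Selection 3: 68 + 70 = 138
Selection 4: 138 + 70 = 208
Selection 5: 208 + 70 = 278
Selection 6: 278 + 70 = 348
Selection 7: 348 + 70 = 418
Selection 8: 418 + 70 = 488
Selection 9: 488 + 70 = 558
Selection 10: 558 + 70 = 628
Selection 11: 628 + 70 = 698
Selection 12: 698 + 70 = 768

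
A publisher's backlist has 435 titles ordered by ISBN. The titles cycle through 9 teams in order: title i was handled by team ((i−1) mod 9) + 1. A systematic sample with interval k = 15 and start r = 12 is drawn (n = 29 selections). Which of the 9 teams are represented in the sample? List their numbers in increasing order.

3, 6, 9

Consecutive selections differ by k = 15, so their team numbers differ by 15 mod 9 = 6.
gcd(15, 9) = 3, so the sample visits 9/3 = 3 distinct residues mod 9.
Start 12 is team 3; the teams hit are 3, 6, 9.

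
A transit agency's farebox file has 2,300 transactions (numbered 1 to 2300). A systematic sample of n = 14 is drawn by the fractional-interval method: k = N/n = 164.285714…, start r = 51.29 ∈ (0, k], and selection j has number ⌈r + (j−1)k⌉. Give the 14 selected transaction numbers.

52, 216, 380, 545, 709, 873, 1038, 1202, 1366, 1530, 1695, 1859, 2023, 2188

j=1: r + 0k = 51.29 → ⌈·⌉ = 52
j=2: r + 1k = 215.575714… → ⌈·⌉ = 216
j=3: r + 2k = 379.861428… → ⌈·⌉ = 380
j=4: r + 3k = 544.147142… → ⌈·⌉ = 545
j=5: r + 4k = 708.432857… → ⌈·⌉ = 709
j=6: r + 5k = 872.718571… → ⌈·⌉ = 873
j=7: r + 6k = 1037.004285… → ⌈·⌉ = 1038
j=8: r + 7k = 1201.29 → ⌈·⌉ = 1202
j=9: r + 8k = 1365.575714… → ⌈·⌉ = 1366
j=10: r + 9k = 1529.861428… → ⌈·⌉ = 1530
j=11: r + 10k = 1694.147142… → ⌈·⌉ = 1695
j=12: r + 11k = 1858.432857… → ⌈·⌉ = 1859
j=13: r + 12k = 2022.718571… → ⌈·⌉ = 2023
j=14: r + 13k = 2187.004285… → ⌈·⌉ = 2188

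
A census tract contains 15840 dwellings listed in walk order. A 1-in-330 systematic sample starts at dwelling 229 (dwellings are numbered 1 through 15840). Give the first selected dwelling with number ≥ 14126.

14419

k = 330
Steps past start: ⌈(14126 − 229)/330⌉ = ⌈13897/330⌉ = 43
Selected dwelling: 229 + 43×330 = 14419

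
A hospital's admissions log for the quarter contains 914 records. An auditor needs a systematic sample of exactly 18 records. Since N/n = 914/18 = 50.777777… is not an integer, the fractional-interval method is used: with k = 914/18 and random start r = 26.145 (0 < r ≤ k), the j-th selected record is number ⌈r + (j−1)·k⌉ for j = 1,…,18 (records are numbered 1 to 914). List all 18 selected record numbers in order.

j=1: r + 0k = 26.145 → ⌈·⌉ = 27
j=2: r + 1k = 76.922777… → ⌈·⌉ = 77
j=3: r + 2k = 127.700555… → ⌈·⌉ = 128
j=4: r + 3k = 178.478333… → ⌈·⌉ = 179
j=5: r + 4k = 229.256111… → ⌈·⌉ = 230
j=6: r + 5k = 280.033888… → ⌈·⌉ = 281
j=7: r + 6k = 330.811666… → ⌈·⌉ = 331
j=8: r + 7k = 381.589444… → ⌈·⌉ = 382
j=9: r + 8k = 432.367222… → ⌈·⌉ = 433
j=10: r + 9k = 483.145 → ⌈·⌉ = 484
j=11: r + 10k = 533.922777… → ⌈·⌉ = 534
j=12: r + 11k = 584.700555… → ⌈·⌉ = 585
j=13: r + 12k = 635.478333… → ⌈·⌉ = 636
j=14: r + 13k = 686.256111… → ⌈·⌉ = 687
j=15: r + 14k = 737.033888… → ⌈·⌉ = 738
j=16: r + 15k = 787.811666… → ⌈·⌉ = 788
j=17: r + 16k = 838.589444… → ⌈·⌉ = 839
j=18: r + 17k = 889.367222… → ⌈·⌉ = 890

27, 77, 128, 179, 230, 281, 331, 382, 433, 484, 534, 585, 636, 687, 738, 788, 839, 890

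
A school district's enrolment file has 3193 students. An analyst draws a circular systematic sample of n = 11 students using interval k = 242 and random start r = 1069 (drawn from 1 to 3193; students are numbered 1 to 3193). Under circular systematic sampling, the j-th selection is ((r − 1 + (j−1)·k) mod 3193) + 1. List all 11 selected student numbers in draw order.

Selection 1: 1069
Selection 2: 1069 + 242 = 1311
Selection 3: 1311 + 242 = 1553
Selection 4: 1553 + 242 = 1795
Selection 5: 1795 + 242 = 2037
Selection 6: 2037 + 242 = 2279
Selection 7: 2279 + 242 = 2521
Selection 8: 2521 + 242 = 2763
Selection 9: 2763 + 242 = 3005
Selection 10: 3005 + 242 = 3247 → 3247 − 3193 = 54
Selection 11: 54 + 242 = 296

1069, 1311, 1553, 1795, 2037, 2279, 2521, 2763, 3005, 54, 296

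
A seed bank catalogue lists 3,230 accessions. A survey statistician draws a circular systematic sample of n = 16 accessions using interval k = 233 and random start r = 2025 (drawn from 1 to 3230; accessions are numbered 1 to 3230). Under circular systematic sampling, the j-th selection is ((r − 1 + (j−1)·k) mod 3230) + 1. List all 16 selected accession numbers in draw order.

Selection 1: 2025
Selection 2: 2025 + 233 = 2258
Selection 3: 2258 + 233 = 2491
Selection 4: 2491 + 233 = 2724
Selection 5: 2724 + 233 = 2957
Selection 6: 2957 + 233 = 3190
Selection 7: 3190 + 233 = 3423 → 3423 − 3230 = 193
Selection 8: 193 + 233 = 426
Selection 9: 426 + 233 = 659
Selection 10: 659 + 233 = 892
Selection 11: 892 + 233 = 1125
Selection 12: 1125 + 233 = 1358
Selection 13: 1358 + 233 = 1591
Selection 14: 1591 + 233 = 1824
Selection 15: 1824 + 233 = 2057
Selection 16: 2057 + 233 = 2290

2025, 2258, 2491, 2724, 2957, 3190, 193, 426, 659, 892, 1125, 1358, 1591, 1824, 2057, 2290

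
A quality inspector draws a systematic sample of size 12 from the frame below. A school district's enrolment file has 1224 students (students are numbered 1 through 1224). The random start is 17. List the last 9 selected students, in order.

323, 425, 527, 629, 731, 833, 935, 1037, 1139

k = N/n = 1224/12 = 102
4th selection = 17 + 3×102 = 323
5th: 323 + 102 = 425
6th: 425 + 102 = 527
7th: 527 + 102 = 629
8th: 629 + 102 = 731
9th: 731 + 102 = 833
10th: 833 + 102 = 935
11th: 935 + 102 = 1037
12th: 1037 + 102 = 1139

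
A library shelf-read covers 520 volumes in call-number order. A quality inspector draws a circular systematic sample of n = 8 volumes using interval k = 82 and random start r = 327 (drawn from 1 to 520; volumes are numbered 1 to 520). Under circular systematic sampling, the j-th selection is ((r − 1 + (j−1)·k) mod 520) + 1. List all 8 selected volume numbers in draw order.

Selection 1: 327
Selection 2: 327 + 82 = 409
Selection 3: 409 + 82 = 491
Selection 4: 491 + 82 = 573 → 573 − 520 = 53
Selection 5: 53 + 82 = 135
Selection 6: 135 + 82 = 217
Selection 7: 217 + 82 = 299
Selection 8: 299 + 82 = 381

327, 409, 491, 53, 135, 217, 299, 381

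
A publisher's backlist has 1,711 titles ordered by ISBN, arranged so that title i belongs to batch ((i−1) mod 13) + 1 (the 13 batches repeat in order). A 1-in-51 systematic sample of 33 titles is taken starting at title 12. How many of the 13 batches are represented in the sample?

Consecutive selections differ by k = 51, so their batch numbers differ by 51 mod 13 = 12.
gcd(51, 13) = 1, so the sample visits 13/1 = 13 distinct residues mod 13.
Start 12 is batch 12; the batches hit are 1, 2, 3, 4, 5, 6, 7, 8, 9, 10, 11, 12, 13.

13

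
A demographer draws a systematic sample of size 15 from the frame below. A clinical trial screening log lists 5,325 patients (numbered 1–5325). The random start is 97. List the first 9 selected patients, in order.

k = N/n = 5325/15 = 355
patient 1: 97
patient 2: 97 + 355 = 452
patient 3: 452 + 355 = 807
patient 4: 807 + 355 = 1162
patient 5: 1162 + 355 = 1517
patient 6: 1517 + 355 = 1872
patient 7: 1872 + 355 = 2227
patient 8: 2227 + 355 = 2582
patient 9: 2582 + 355 = 2937

97, 452, 807, 1162, 1517, 1872, 2227, 2582, 2937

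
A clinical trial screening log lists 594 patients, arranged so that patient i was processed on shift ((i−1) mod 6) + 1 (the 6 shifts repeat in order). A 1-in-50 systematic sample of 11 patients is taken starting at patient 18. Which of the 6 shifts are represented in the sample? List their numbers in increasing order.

Consecutive selections differ by k = 50, so their shift numbers differ by 50 mod 6 = 2.
gcd(50, 6) = 2, so the sample visits 6/2 = 3 distinct residues mod 6.
Start 18 is shift 6; the shifts hit are 2, 4, 6.

2, 4, 6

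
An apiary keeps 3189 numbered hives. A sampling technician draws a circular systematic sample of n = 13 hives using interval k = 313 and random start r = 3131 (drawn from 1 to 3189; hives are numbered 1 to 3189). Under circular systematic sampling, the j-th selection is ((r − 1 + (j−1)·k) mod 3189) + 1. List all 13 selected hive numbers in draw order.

3131, 255, 568, 881, 1194, 1507, 1820, 2133, 2446, 2759, 3072, 196, 509

Selection 1: 3131
Selection 2: 3131 + 313 = 3444 → 3444 − 3189 = 255
Selection 3: 255 + 313 = 568
Selection 4: 568 + 313 = 881
Selection 5: 881 + 313 = 1194
Selection 6: 1194 + 313 = 1507
Selection 7: 1507 + 313 = 1820
Selection 8: 1820 + 313 = 2133
Selection 9: 2133 + 313 = 2446
Selection 10: 2446 + 313 = 2759
Selection 11: 2759 + 313 = 3072
Selection 12: 3072 + 313 = 3385 → 3385 − 3189 = 196
Selection 13: 196 + 313 = 509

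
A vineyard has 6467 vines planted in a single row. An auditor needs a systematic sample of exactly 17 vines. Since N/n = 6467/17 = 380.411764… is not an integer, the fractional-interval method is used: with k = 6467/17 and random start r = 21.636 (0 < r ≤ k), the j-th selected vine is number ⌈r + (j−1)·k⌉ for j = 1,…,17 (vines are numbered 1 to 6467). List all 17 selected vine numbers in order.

j=1: r + 0k = 21.636 → ⌈·⌉ = 22
j=2: r + 1k = 402.047764… → ⌈·⌉ = 403
j=3: r + 2k = 782.459529… → ⌈·⌉ = 783
j=4: r + 3k = 1162.871294… → ⌈·⌉ = 1163
j=5: r + 4k = 1543.283058… → ⌈·⌉ = 1544
j=6: r + 5k = 1923.694823… → ⌈·⌉ = 1924
j=7: r + 6k = 2304.106588… → ⌈·⌉ = 2305
j=8: r + 7k = 2684.518352… → ⌈·⌉ = 2685
j=9: r + 8k = 3064.930117… → ⌈·⌉ = 3065
j=10: r + 9k = 3445.341882… → ⌈·⌉ = 3446
j=11: r + 10k = 3825.753647… → ⌈·⌉ = 3826
j=12: r + 11k = 4206.165411… → ⌈·⌉ = 4207
j=13: r + 12k = 4586.577176… → ⌈·⌉ = 4587
j=14: r + 13k = 4966.988941… → ⌈·⌉ = 4967
j=15: r + 14k = 5347.400705… → ⌈·⌉ = 5348
j=16: r + 15k = 5727.812470… → ⌈·⌉ = 5728
j=17: r + 16k = 6108.224235… → ⌈·⌉ = 6109

22, 403, 783, 1163, 1544, 1924, 2305, 2685, 3065, 3446, 3826, 4207, 4587, 4967, 5348, 5728, 6109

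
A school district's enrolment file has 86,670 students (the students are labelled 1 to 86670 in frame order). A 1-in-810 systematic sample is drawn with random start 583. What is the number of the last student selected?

86443

k = 810
107th selection = r + (107−1)·k = 583 + 106×810 = 583 + 85860 = 86443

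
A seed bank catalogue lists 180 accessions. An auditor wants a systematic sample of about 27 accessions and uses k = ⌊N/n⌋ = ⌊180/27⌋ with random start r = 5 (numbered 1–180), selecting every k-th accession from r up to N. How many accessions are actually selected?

30

k = ⌊180/27⌋ = 6
Achieved size = ⌊(180 − 5)/6⌋ + 1 = ⌊175/6⌋ + 1 = 29 + 1 = 30
(last selection: 5 + 29×6 = 179 ≤ 180; next would be 185 > 180)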